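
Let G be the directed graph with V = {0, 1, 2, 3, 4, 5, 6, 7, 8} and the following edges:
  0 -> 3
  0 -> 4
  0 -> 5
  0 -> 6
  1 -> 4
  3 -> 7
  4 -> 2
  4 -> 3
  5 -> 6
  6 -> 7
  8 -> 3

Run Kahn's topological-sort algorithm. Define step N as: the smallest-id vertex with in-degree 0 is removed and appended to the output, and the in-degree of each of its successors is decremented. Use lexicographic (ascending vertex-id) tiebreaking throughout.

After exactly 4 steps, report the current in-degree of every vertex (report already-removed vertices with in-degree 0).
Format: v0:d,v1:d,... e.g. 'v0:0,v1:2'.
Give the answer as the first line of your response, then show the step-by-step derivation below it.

v0:0,v1:0,v2:0,v3:1,v4:0,v5:0,v6:1,v7:2,v8:0

step 1: output 0; order=[0]; indeg=(0,0,1,2,1,0,1,2,0)
step 2: output 1; order=[0,1]; indeg=(0,0,1,2,0,0,1,2,0)
step 3: output 4; order=[0,1,4]; indeg=(0,0,0,1,0,0,1,2,0)
step 4: output 2; order=[0,1,4,2]; indeg=(0,0,0,1,0,0,1,2,0)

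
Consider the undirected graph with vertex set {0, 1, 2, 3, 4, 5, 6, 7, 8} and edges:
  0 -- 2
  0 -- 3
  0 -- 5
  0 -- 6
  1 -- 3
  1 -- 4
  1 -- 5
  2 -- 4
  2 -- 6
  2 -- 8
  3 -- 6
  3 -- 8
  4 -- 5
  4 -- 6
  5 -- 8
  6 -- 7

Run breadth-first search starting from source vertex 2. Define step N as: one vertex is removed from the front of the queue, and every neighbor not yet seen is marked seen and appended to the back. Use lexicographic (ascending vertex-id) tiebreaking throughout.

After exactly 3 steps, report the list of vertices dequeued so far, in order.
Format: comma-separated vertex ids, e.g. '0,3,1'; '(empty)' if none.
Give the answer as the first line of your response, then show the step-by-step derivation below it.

2,0,4

step 1: dequeue 2; queue=[0,4,6,8]; order=2
step 2: dequeue 0; queue=[4,6,8,3,5]; order=2,0
step 3: dequeue 4; queue=[6,8,3,5,1]; order=2,0,4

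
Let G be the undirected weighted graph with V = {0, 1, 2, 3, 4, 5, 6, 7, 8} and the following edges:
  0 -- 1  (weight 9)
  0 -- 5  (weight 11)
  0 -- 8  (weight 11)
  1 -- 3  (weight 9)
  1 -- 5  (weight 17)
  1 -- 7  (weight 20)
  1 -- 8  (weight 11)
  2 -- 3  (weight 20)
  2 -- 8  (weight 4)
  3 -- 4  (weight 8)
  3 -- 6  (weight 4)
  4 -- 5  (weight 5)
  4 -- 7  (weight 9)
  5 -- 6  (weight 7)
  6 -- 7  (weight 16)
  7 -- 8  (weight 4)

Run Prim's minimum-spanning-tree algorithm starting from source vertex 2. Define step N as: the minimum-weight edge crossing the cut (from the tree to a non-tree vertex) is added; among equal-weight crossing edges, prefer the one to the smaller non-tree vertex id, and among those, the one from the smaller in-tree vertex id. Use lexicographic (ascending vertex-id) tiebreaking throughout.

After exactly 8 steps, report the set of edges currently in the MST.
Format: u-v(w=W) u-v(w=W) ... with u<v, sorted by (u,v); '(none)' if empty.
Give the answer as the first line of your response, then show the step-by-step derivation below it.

0-1(w=9) 1-3(w=9) 2-8(w=4) 3-6(w=4) 4-5(w=5) 4-7(w=9) 5-6(w=7) 7-8(w=4)

step 1: add edge 2-8 (w=4); MST = {2-8(w=4)}
step 2: add edge 7-8 (w=4); MST = {2-8(w=4) 7-8(w=4)}
step 3: add edge 4-7 (w=9); MST = {2-8(w=4) 4-7(w=9) 7-8(w=4)}
step 4: add edge 4-5 (w=5); MST = {2-8(w=4) 4-5(w=5) 4-7(w=9) 7-8(w=4)}
step 5: add edge 5-6 (w=7); MST = {2-8(w=4) 4-5(w=5) 4-7(w=9) 5-6(w=7) 7-8(w=4)}
step 6: add edge 3-6 (w=4); MST = {2-8(w=4) 3-6(w=4) 4-5(w=5) 4-7(w=9) 5-6(w=7) 7-8(w=4)}
step 7: add edge 1-3 (w=9); MST = {1-3(w=9) 2-8(w=4) 3-6(w=4) 4-5(w=5) 4-7(w=9) 5-6(w=7) 7-8(w=4)}
step 8: add edge 0-1 (w=9); MST = {0-1(w=9) 1-3(w=9) 2-8(w=4) 3-6(w=4) 4-5(w=5) 4-7(w=9) 5-6(w=7) 7-8(w=4)}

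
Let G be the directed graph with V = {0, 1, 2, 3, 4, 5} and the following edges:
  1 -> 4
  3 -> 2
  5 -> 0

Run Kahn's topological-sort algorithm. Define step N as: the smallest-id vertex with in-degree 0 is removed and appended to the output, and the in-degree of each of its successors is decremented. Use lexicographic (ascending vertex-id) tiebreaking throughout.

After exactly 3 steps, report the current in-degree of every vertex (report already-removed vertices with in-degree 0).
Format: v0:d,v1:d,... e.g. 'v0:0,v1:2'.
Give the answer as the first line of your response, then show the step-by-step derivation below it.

v0:1,v1:0,v2:0,v3:0,v4:0,v5:0

step 1: output 1; order=[1]; indeg=(1,0,1,0,0,0)
step 2: output 3; order=[1,3]; indeg=(1,0,0,0,0,0)
step 3: output 2; order=[1,3,2]; indeg=(1,0,0,0,0,0)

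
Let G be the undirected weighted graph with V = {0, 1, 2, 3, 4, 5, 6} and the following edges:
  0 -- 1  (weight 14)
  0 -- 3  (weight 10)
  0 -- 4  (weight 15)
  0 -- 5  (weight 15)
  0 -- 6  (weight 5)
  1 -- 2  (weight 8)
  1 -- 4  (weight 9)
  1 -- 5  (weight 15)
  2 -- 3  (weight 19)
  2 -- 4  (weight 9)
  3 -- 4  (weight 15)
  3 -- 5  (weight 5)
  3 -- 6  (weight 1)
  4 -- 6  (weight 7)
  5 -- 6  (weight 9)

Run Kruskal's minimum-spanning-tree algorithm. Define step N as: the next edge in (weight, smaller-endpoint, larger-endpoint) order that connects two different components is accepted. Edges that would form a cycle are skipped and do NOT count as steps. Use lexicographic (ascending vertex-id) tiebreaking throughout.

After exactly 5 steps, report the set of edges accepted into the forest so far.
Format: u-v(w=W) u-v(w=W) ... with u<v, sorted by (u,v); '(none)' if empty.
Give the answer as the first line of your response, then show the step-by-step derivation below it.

0-6(w=5) 1-2(w=8) 3-5(w=5) 3-6(w=1) 4-6(w=7)

step 1: add edge 3-6 (w=1); MST = {3-6(w=1)}
step 2: add edge 0-6 (w=5); MST = {0-6(w=5) 3-6(w=1)}
step 3: add edge 3-5 (w=5); MST = {0-6(w=5) 3-5(w=5) 3-6(w=1)}
step 4: add edge 4-6 (w=7); MST = {0-6(w=5) 3-5(w=5) 3-6(w=1) 4-6(w=7)}
step 5: add edge 1-2 (w=8); MST = {0-6(w=5) 1-2(w=8) 3-5(w=5) 3-6(w=1) 4-6(w=7)}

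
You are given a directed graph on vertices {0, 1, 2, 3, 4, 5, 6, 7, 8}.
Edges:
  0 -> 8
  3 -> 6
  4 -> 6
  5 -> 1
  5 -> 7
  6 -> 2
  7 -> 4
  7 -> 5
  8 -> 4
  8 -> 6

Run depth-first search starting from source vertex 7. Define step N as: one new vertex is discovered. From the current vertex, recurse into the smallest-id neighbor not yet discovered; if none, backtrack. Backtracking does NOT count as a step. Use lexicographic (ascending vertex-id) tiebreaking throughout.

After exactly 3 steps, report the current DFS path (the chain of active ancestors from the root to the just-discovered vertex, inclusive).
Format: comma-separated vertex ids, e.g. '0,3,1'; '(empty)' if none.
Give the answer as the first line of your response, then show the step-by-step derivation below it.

7,4,6

step 1: discover 7; path=7; order=7
step 2: discover 4; path=7>4; order=7,4
step 3: discover 6; path=7>4>6; order=7,4,6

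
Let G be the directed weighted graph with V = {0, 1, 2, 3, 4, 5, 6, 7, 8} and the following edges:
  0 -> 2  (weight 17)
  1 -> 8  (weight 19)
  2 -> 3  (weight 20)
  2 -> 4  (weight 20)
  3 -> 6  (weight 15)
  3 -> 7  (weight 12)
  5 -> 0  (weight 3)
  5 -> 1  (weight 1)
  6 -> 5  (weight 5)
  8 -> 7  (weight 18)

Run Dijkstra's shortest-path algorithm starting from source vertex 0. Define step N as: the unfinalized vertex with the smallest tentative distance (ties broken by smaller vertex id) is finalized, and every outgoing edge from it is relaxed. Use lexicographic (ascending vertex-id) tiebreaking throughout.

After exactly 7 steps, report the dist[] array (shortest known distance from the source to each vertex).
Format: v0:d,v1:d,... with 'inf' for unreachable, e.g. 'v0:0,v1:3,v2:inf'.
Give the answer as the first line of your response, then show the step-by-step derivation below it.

v0:0,v1:58,v2:17,v3:37,v4:37,v5:57,v6:52,v7:49,v8:inf

step 1: dist = v0:0,v1:inf,v2:17,v3:inf,v4:inf,v5:inf,v6:inf,v7:inf,v8:inf
step 2: dist = v0:0,v1:inf,v2:17,v3:37,v4:37,v5:inf,v6:inf,v7:inf,v8:inf
step 3: dist = v0:0,v1:inf,v2:17,v3:37,v4:37,v5:inf,v6:52,v7:49,v8:inf
step 4: dist = v0:0,v1:inf,v2:17,v3:37,v4:37,v5:inf,v6:52,v7:49,v8:inf
step 5: dist = v0:0,v1:inf,v2:17,v3:37,v4:37,v5:inf,v6:52,v7:49,v8:inf
step 6: dist = v0:0,v1:inf,v2:17,v3:37,v4:37,v5:57,v6:52,v7:49,v8:inf
step 7: dist = v0:0,v1:58,v2:17,v3:37,v4:37,v5:57,v6:52,v7:49,v8:inf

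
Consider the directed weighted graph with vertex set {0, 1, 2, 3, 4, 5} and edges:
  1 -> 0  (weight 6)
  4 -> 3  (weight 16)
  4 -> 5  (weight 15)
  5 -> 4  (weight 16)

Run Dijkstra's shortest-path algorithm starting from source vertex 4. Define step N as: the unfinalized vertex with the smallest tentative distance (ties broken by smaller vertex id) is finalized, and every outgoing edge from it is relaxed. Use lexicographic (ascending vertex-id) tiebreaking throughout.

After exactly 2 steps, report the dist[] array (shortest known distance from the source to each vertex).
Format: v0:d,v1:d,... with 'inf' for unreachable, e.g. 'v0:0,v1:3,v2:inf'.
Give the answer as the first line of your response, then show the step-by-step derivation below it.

v0:inf,v1:inf,v2:inf,v3:16,v4:0,v5:15

step 1: dist = v0:inf,v1:inf,v2:inf,v3:16,v4:0,v5:15
step 2: dist = v0:inf,v1:inf,v2:inf,v3:16,v4:0,v5:15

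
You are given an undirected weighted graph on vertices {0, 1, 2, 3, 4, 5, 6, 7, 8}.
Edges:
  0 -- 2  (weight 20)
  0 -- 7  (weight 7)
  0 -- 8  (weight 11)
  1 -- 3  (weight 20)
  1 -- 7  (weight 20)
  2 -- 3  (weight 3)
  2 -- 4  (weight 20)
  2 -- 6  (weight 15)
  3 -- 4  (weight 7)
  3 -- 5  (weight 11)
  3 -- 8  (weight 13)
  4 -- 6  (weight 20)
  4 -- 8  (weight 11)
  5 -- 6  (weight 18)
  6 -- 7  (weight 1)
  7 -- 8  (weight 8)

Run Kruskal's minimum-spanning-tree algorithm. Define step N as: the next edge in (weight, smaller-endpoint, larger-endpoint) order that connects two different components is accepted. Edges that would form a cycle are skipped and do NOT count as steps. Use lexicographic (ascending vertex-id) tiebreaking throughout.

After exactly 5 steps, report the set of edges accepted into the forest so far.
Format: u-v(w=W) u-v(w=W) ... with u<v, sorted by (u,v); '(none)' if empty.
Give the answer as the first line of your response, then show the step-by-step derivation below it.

0-7(w=7) 2-3(w=3) 3-4(w=7) 6-7(w=1) 7-8(w=8)

step 1: add edge 6-7 (w=1); MST = {6-7(w=1)}
step 2: add edge 2-3 (w=3); MST = {2-3(w=3) 6-7(w=1)}
step 3: add edge 0-7 (w=7); MST = {0-7(w=7) 2-3(w=3) 6-7(w=1)}
step 4: add edge 3-4 (w=7); MST = {0-7(w=7) 2-3(w=3) 3-4(w=7) 6-7(w=1)}
step 5: add edge 7-8 (w=8); MST = {0-7(w=7) 2-3(w=3) 3-4(w=7) 6-7(w=1) 7-8(w=8)}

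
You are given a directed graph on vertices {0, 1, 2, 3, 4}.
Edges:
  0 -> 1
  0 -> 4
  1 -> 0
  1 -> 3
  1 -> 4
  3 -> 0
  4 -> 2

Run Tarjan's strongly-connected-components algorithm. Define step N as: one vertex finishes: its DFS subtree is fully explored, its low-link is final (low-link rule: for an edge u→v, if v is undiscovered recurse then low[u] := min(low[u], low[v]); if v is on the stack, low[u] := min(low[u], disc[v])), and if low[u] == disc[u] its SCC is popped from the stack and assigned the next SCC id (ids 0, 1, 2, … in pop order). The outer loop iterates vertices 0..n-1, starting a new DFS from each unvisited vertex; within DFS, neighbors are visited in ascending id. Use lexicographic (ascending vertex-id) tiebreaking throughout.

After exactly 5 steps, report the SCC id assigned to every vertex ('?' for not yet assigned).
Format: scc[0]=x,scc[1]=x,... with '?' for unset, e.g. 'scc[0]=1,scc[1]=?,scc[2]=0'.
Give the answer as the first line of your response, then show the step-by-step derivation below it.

scc[0]=2,scc[1]=2,scc[2]=0,scc[3]=2,scc[4]=1

step 1: low=(low[0]=0,low[1]=0,low[2]=?,low[3]=0,low[4]=?); scc=(scc[0]=?,scc[1]=?,scc[2]=?,scc[3]=?,scc[4]=?)
step 2: low=(low[0]=0,low[1]=0,low[2]=4,low[3]=0,low[4]=3); scc=(scc[0]=?,scc[1]=?,scc[2]=0,scc[3]=?,scc[4]=?)
step 3: low=(low[0]=0,low[1]=0,low[2]=4,low[3]=0,low[4]=3); scc=(scc[0]=?,scc[1]=?,scc[2]=0,scc[3]=?,scc[4]=1)
step 4: low=(low[0]=0,low[1]=0,low[2]=4,low[3]=0,low[4]=3); scc=(scc[0]=?,scc[1]=?,scc[2]=0,scc[3]=?,scc[4]=1)
step 5: low=(low[0]=0,low[1]=0,low[2]=4,low[3]=0,low[4]=3); scc=(scc[0]=2,scc[1]=2,scc[2]=0,scc[3]=2,scc[4]=1)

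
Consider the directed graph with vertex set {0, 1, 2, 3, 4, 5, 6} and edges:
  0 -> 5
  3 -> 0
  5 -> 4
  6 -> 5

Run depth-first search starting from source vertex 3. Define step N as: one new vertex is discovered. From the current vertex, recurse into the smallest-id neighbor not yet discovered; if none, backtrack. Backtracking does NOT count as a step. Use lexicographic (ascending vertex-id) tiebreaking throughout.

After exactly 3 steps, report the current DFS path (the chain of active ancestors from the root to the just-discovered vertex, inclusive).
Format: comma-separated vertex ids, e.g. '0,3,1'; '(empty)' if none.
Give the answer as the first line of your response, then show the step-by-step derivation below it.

3,0,5

step 1: discover 3; path=3; order=3
step 2: discover 0; path=3>0; order=3,0
step 3: discover 5; path=3>0>5; order=3,0,5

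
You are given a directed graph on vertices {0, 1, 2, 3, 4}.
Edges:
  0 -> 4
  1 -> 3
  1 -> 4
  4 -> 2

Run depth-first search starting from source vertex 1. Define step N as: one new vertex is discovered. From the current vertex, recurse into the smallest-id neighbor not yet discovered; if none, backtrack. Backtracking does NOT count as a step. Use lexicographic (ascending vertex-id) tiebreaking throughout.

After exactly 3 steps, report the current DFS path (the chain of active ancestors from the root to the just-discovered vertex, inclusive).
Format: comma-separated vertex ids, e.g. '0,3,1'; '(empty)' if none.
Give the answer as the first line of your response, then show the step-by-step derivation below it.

1,4

step 1: discover 1; path=1; order=1
step 2: discover 3; path=1>3; order=1,3
step 3: discover 4; path=1>4; order=1,3,4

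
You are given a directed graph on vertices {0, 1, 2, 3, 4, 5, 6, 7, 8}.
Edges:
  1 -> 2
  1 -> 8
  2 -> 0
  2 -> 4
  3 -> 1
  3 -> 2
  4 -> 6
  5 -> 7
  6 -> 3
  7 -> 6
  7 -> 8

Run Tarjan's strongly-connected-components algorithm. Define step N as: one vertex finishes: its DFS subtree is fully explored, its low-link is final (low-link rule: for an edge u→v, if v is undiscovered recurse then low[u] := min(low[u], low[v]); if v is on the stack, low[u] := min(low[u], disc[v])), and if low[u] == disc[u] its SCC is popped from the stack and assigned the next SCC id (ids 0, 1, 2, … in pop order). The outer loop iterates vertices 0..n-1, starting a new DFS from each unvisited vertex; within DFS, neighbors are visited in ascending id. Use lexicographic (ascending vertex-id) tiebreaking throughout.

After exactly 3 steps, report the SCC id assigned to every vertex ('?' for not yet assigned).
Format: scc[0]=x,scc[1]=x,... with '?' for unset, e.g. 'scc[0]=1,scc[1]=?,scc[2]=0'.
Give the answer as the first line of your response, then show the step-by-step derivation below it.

scc[0]=0,scc[1]=?,scc[2]=?,scc[3]=?,scc[4]=?,scc[5]=?,scc[6]=?,scc[7]=?,scc[8]=?

step 1: low=(low[0]=0,low[1]=?,low[2]=?,low[3]=?,low[4]=?,low[5]=?,low[6]=?,low[7]=?,low[8]=?); scc=(scc[0]=0,scc[1]=?,scc[2]=?,scc[3]=?,scc[4]=?,scc[5]=?,scc[6]=?,scc[7]=?,scc[8]=?)
step 2: low=(low[0]=0,low[1]=1,low[2]=2,low[3]=1,low[4]=3,low[5]=?,low[6]=4,low[7]=?,low[8]=?); scc=(scc[0]=0,scc[1]=?,scc[2]=?,scc[3]=?,scc[4]=?,scc[5]=?,scc[6]=?,scc[7]=?,scc[8]=?)
step 3: low=(low[0]=0,low[1]=1,low[2]=2,low[3]=1,low[4]=3,low[5]=?,low[6]=1,low[7]=?,low[8]=?); scc=(scc[0]=0,scc[1]=?,scc[2]=?,scc[3]=?,scc[4]=?,scc[5]=?,scc[6]=?,scc[7]=?,scc[8]=?)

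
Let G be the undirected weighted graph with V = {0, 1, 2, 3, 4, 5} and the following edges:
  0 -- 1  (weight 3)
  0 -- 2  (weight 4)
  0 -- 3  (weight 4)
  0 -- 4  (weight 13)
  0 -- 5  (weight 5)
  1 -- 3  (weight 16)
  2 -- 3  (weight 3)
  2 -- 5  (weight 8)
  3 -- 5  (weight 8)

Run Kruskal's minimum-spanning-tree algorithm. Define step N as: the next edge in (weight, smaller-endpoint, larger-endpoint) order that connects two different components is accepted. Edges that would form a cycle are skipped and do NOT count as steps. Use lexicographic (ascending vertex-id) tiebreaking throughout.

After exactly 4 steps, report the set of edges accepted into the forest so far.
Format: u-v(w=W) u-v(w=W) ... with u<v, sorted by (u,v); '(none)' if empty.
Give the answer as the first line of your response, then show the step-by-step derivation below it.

0-1(w=3) 0-2(w=4) 0-5(w=5) 2-3(w=3)

step 1: add edge 0-1 (w=3); MST = {0-1(w=3)}
step 2: add edge 2-3 (w=3); MST = {0-1(w=3) 2-3(w=3)}
step 3: add edge 0-2 (w=4); MST = {0-1(w=3) 0-2(w=4) 2-3(w=3)}
step 4: add edge 0-5 (w=5); MST = {0-1(w=3) 0-2(w=4) 0-5(w=5) 2-3(w=3)}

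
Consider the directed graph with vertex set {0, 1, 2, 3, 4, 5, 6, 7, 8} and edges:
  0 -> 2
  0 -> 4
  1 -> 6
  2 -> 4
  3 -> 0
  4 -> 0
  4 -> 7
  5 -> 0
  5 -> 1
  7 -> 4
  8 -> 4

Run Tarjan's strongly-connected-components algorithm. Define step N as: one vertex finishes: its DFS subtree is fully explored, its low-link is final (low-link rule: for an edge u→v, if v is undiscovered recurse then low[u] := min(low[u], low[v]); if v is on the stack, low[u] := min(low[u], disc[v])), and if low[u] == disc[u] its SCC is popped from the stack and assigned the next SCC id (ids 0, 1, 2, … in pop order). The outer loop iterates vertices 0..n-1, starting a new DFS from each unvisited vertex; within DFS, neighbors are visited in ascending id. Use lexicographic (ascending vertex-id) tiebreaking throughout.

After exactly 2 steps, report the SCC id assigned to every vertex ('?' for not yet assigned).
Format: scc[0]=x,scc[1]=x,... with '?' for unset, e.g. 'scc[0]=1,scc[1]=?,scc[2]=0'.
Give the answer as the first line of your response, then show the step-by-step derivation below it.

scc[0]=?,scc[1]=?,scc[2]=?,scc[3]=?,scc[4]=?,scc[5]=?,scc[6]=?,scc[7]=?,scc[8]=?

step 1: low=(low[0]=0,low[1]=?,low[2]=1,low[3]=?,low[4]=0,low[5]=?,low[6]=?,low[7]=2,low[8]=?); scc=(scc[0]=?,scc[1]=?,scc[2]=?,scc[3]=?,scc[4]=?,scc[5]=?,scc[6]=?,scc[7]=?,scc[8]=?)
step 2: low=(low[0]=0,low[1]=?,low[2]=1,low[3]=?,low[4]=0,low[5]=?,low[6]=?,low[7]=2,low[8]=?); scc=(scc[0]=?,scc[1]=?,scc[2]=?,scc[3]=?,scc[4]=?,scc[5]=?,scc[6]=?,scc[7]=?,scc[8]=?)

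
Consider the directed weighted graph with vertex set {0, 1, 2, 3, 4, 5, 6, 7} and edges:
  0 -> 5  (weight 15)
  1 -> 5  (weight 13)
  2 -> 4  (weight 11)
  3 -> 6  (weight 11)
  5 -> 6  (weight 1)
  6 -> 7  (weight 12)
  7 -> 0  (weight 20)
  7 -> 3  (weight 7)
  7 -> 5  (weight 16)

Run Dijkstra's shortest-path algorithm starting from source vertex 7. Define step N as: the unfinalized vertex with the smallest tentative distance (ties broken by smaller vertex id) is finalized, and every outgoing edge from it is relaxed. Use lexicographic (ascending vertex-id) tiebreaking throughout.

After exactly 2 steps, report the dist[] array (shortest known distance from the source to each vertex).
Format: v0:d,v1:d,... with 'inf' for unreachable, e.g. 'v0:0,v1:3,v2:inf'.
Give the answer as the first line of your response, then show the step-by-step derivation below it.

v0:20,v1:inf,v2:inf,v3:7,v4:inf,v5:16,v6:18,v7:0

step 1: dist = v0:20,v1:inf,v2:inf,v3:7,v4:inf,v5:16,v6:inf,v7:0
step 2: dist = v0:20,v1:inf,v2:inf,v3:7,v4:inf,v5:16,v6:18,v7:0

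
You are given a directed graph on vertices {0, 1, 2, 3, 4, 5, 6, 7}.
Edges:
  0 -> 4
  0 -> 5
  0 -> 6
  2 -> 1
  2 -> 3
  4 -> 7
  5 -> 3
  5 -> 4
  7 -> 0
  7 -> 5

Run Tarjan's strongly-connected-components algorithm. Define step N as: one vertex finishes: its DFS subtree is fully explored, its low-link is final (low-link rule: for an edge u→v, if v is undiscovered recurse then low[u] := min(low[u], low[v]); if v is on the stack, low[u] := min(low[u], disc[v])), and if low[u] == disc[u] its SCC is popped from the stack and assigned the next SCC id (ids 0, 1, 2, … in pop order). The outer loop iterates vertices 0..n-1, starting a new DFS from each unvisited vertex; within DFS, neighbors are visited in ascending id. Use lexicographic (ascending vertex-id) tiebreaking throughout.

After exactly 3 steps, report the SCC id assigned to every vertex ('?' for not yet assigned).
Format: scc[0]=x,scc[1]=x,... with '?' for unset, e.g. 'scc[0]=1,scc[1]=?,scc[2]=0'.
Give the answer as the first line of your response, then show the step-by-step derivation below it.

scc[0]=?,scc[1]=?,scc[2]=?,scc[3]=0,scc[4]=?,scc[5]=?,scc[6]=?,scc[7]=?

step 1: low=(low[0]=0,low[1]=?,low[2]=?,low[3]=4,low[4]=1,low[5]=3,low[6]=?,low[7]=0); scc=(scc[0]=?,scc[1]=?,scc[2]=?,scc[3]=0,scc[4]=?,scc[5]=?,scc[6]=?,scc[7]=?)
step 2: low=(low[0]=0,low[1]=?,low[2]=?,low[3]=4,low[4]=1,low[5]=1,low[6]=?,low[7]=0); scc=(scc[0]=?,scc[1]=?,scc[2]=?,scc[3]=0,scc[4]=?,scc[5]=?,scc[6]=?,scc[7]=?)
step 3: low=(low[0]=0,low[1]=?,low[2]=?,low[3]=4,low[4]=1,low[5]=1,low[6]=?,low[7]=0); scc=(scc[0]=?,scc[1]=?,scc[2]=?,scc[3]=0,scc[4]=?,scc[5]=?,scc[6]=?,scc[7]=?)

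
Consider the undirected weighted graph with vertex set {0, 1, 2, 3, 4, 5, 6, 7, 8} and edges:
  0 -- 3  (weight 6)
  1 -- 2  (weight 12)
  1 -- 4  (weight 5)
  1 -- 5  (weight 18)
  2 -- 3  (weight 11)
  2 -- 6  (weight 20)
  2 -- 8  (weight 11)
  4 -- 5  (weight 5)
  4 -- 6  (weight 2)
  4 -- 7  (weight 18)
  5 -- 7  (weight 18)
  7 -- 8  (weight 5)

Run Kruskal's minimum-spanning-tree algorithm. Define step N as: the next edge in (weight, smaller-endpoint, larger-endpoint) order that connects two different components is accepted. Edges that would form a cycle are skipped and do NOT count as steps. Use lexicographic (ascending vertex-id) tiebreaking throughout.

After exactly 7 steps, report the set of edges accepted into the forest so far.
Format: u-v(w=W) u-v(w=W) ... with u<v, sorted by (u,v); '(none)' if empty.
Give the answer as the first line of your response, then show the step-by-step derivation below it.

0-3(w=6) 1-4(w=5) 2-3(w=11) 2-8(w=11) 4-5(w=5) 4-6(w=2) 7-8(w=5)

step 1: add edge 4-6 (w=2); MST = {4-6(w=2)}
step 2: add edge 1-4 (w=5); MST = {1-4(w=5) 4-6(w=2)}
step 3: add edge 4-5 (w=5); MST = {1-4(w=5) 4-5(w=5) 4-6(w=2)}
step 4: add edge 7-8 (w=5); MST = {1-4(w=5) 4-5(w=5) 4-6(w=2) 7-8(w=5)}
step 5: add edge 0-3 (w=6); MST = {0-3(w=6) 1-4(w=5) 4-5(w=5) 4-6(w=2) 7-8(w=5)}
step 6: add edge 2-3 (w=11); MST = {0-3(w=6) 1-4(w=5) 2-3(w=11) 4-5(w=5) 4-6(w=2) 7-8(w=5)}
step 7: add edge 2-8 (w=11); MST = {0-3(w=6) 1-4(w=5) 2-3(w=11) 2-8(w=11) 4-5(w=5) 4-6(w=2) 7-8(w=5)}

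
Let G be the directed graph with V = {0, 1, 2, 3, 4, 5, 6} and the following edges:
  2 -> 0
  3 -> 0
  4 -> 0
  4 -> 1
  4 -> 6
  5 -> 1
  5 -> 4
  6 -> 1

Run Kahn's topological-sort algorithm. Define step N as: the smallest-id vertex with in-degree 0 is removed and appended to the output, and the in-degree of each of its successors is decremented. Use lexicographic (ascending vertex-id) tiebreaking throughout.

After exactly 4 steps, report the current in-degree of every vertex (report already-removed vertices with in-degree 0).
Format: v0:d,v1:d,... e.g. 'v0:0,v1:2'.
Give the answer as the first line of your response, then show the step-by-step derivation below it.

v0:0,v1:1,v2:0,v3:0,v4:0,v5:0,v6:0

step 1: output 2; order=[2]; indeg=(2,3,0,0,1,0,1)
step 2: output 3; order=[2,3]; indeg=(1,3,0,0,1,0,1)
step 3: output 5; order=[2,3,5]; indeg=(1,2,0,0,0,0,1)
step 4: output 4; order=[2,3,5,4]; indeg=(0,1,0,0,0,0,0)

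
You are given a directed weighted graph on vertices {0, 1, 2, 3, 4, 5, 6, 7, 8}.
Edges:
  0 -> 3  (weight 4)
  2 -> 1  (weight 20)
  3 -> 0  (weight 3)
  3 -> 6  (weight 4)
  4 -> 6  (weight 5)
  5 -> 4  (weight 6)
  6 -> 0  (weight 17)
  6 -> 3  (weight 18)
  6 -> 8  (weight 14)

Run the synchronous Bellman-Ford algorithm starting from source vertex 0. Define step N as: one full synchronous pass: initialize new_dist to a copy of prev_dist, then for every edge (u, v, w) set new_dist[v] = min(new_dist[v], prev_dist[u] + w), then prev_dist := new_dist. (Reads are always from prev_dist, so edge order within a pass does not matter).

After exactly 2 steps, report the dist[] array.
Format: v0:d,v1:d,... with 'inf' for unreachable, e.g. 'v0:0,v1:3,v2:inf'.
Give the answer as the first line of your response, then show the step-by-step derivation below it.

v0:0,v1:inf,v2:inf,v3:4,v4:inf,v5:inf,v6:8,v7:inf,v8:inf

step 1: dist = v0:0,v1:inf,v2:inf,v3:4,v4:inf,v5:inf,v6:inf,v7:inf,v8:inf
step 2: dist = v0:0,v1:inf,v2:inf,v3:4,v4:inf,v5:inf,v6:8,v7:inf,v8:inf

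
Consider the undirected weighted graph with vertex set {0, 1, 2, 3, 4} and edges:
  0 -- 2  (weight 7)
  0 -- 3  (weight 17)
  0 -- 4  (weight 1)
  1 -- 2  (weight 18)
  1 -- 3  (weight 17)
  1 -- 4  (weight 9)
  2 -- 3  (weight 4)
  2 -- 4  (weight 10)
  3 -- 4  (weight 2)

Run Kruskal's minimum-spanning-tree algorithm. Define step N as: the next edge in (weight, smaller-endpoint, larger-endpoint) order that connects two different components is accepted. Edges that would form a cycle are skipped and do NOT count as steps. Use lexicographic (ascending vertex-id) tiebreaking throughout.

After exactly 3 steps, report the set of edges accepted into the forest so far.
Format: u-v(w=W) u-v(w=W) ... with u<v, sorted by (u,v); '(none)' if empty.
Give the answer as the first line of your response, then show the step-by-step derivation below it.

0-4(w=1) 2-3(w=4) 3-4(w=2)

step 1: add edge 0-4 (w=1); MST = {0-4(w=1)}
step 2: add edge 3-4 (w=2); MST = {0-4(w=1) 3-4(w=2)}
step 3: add edge 2-3 (w=4); MST = {0-4(w=1) 2-3(w=4) 3-4(w=2)}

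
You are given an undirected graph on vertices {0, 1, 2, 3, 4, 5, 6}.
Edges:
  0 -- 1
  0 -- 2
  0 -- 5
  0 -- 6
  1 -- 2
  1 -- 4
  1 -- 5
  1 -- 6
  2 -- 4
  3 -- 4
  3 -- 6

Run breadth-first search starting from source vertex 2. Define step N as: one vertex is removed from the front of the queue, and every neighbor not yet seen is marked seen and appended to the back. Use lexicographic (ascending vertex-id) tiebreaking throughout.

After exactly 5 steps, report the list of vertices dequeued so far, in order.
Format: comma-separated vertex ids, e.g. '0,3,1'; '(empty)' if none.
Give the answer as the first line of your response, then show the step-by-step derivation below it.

2,0,1,4,5

step 1: dequeue 2; queue=[0,1,4]; order=2
step 2: dequeue 0; queue=[1,4,5,6]; order=2,0
step 3: dequeue 1; queue=[4,5,6]; order=2,0,1
step 4: dequeue 4; queue=[5,6,3]; order=2,0,1,4
step 5: dequeue 5; queue=[6,3]; order=2,0,1,4,5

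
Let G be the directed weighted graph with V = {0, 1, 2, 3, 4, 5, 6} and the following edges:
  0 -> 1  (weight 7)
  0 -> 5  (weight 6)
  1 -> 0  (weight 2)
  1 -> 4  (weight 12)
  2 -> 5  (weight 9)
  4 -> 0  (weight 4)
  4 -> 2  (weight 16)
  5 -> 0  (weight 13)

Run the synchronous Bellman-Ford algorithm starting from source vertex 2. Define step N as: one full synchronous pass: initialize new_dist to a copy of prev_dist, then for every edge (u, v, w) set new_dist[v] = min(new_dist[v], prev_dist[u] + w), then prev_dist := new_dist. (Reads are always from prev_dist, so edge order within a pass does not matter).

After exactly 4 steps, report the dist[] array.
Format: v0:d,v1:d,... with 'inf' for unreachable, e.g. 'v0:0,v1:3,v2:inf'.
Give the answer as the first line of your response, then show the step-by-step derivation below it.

v0:22,v1:29,v2:0,v3:inf,v4:41,v5:9,v6:inf

step 1: dist = v0:inf,v1:inf,v2:0,v3:inf,v4:inf,v5:9,v6:inf
step 2: dist = v0:22,v1:inf,v2:0,v3:inf,v4:inf,v5:9,v6:inf
step 3: dist = v0:22,v1:29,v2:0,v3:inf,v4:inf,v5:9,v6:inf
step 4: dist = v0:22,v1:29,v2:0,v3:inf,v4:41,v5:9,v6:inf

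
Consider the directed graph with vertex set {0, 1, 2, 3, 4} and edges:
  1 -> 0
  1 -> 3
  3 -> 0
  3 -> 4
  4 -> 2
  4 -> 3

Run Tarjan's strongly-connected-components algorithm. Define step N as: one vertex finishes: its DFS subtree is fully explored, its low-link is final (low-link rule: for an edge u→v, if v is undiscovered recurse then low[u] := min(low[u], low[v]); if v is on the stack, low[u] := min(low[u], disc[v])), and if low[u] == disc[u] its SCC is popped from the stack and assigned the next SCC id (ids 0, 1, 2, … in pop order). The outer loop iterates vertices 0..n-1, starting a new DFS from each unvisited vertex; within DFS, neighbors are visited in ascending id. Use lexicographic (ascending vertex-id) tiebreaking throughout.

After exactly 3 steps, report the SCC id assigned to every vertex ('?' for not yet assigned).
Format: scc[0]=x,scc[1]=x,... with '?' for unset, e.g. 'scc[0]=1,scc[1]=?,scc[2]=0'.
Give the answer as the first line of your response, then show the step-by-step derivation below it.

scc[0]=0,scc[1]=?,scc[2]=1,scc[3]=?,scc[4]=?

step 1: low=(low[0]=0,low[1]=?,low[2]=?,low[3]=?,low[4]=?); scc=(scc[0]=0,scc[1]=?,scc[2]=?,scc[3]=?,scc[4]=?)
step 2: low=(low[0]=0,low[1]=1,low[2]=4,low[3]=2,low[4]=3); scc=(scc[0]=0,scc[1]=?,scc[2]=1,scc[3]=?,scc[4]=?)
step 3: low=(low[0]=0,low[1]=1,low[2]=4,low[3]=2,low[4]=2); scc=(scc[0]=0,scc[1]=?,scc[2]=1,scc[3]=?,scc[4]=?)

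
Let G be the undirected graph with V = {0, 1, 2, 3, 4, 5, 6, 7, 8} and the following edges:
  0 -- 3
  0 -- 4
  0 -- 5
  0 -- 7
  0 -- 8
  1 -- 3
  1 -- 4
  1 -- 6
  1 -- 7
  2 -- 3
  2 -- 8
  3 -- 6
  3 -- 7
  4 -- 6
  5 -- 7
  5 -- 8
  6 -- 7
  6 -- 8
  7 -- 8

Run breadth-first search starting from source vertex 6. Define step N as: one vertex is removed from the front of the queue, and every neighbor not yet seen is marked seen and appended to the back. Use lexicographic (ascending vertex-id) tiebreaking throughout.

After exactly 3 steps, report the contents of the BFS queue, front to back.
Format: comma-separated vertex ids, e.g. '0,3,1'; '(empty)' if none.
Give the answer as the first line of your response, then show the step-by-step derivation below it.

4,7,8,0,2

step 1: dequeue 6; queue=[1,3,4,7,8]; order=6
step 2: dequeue 1; queue=[3,4,7,8]; order=6,1
step 3: dequeue 3; queue=[4,7,8,0,2]; order=6,1,3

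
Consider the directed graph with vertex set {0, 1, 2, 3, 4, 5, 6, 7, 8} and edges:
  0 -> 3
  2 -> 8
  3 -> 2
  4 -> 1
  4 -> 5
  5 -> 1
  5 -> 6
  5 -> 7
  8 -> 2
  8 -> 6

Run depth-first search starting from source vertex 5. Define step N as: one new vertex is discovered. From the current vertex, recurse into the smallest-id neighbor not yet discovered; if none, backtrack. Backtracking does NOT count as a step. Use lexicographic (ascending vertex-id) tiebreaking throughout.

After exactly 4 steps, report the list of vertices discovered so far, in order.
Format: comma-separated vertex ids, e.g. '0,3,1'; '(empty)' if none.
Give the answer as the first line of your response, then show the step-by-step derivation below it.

5,1,6,7

step 1: discover 5; path=5; order=5
step 2: discover 1; path=5>1; order=5,1
step 3: discover 6; path=5>6; order=5,1,6
step 4: discover 7; path=5>7; order=5,1,6,7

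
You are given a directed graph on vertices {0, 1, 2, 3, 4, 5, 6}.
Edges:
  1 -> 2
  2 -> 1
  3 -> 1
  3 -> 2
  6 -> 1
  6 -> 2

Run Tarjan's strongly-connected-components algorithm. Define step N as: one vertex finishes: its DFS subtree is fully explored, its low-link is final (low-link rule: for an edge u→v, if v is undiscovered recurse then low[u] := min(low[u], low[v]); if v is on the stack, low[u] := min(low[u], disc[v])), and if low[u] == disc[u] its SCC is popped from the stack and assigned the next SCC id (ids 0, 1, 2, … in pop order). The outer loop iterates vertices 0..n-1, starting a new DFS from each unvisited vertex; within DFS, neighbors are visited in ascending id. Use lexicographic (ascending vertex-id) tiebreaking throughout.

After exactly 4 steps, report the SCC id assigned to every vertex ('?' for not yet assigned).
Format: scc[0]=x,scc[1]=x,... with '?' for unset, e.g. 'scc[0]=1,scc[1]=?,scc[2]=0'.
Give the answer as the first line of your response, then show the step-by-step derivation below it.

scc[0]=0,scc[1]=1,scc[2]=1,scc[3]=2,scc[4]=?,scc[5]=?,scc[6]=?

step 1: low=(low[0]=0,low[1]=?,low[2]=?,low[3]=?,low[4]=?,low[5]=?,low[6]=?); scc=(scc[0]=0,scc[1]=?,scc[2]=?,scc[3]=?,scc[4]=?,scc[5]=?,scc[6]=?)
step 2: low=(low[0]=0,low[1]=1,low[2]=1,low[3]=?,low[4]=?,low[5]=?,low[6]=?); scc=(scc[0]=0,scc[1]=?,scc[2]=?,scc[3]=?,scc[4]=?,scc[5]=?,scc[6]=?)
step 3: low=(low[0]=0,low[1]=1,low[2]=1,low[3]=?,low[4]=?,low[5]=?,low[6]=?); scc=(scc[0]=0,scc[1]=1,scc[2]=1,scc[3]=?,scc[4]=?,scc[5]=?,scc[6]=?)
step 4: low=(low[0]=0,low[1]=1,low[2]=1,low[3]=3,low[4]=?,low[5]=?,low[6]=?); scc=(scc[0]=0,scc[1]=1,scc[2]=1,scc[3]=2,scc[4]=?,scc[5]=?,scc[6]=?)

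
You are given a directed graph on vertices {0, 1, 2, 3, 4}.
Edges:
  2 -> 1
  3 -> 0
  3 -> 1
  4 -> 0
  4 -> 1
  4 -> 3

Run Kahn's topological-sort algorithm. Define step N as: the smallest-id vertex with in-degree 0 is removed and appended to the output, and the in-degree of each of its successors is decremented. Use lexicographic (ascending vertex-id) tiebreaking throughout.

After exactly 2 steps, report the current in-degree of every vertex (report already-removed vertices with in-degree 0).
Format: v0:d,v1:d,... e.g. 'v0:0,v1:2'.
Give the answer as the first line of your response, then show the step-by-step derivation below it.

v0:1,v1:1,v2:0,v3:0,v4:0

step 1: output 2; order=[2]; indeg=(2,2,0,1,0)
step 2: output 4; order=[2,4]; indeg=(1,1,0,0,0)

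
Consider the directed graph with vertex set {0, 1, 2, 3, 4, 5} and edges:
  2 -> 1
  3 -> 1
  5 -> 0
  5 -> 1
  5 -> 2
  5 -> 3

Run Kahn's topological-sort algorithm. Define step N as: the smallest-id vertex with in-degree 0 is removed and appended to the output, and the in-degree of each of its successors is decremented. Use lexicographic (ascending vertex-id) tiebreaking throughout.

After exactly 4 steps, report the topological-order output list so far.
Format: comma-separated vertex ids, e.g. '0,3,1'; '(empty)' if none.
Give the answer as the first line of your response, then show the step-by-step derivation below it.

4,5,0,2

step 1: output 4; order=[4]; indeg=(1,3,1,1,0,0)
step 2: output 5; order=[4,5]; indeg=(0,2,0,0,0,0)
step 3: output 0; order=[4,5,0]; indeg=(0,2,0,0,0,0)
step 4: output 2; order=[4,5,0,2]; indeg=(0,1,0,0,0,0)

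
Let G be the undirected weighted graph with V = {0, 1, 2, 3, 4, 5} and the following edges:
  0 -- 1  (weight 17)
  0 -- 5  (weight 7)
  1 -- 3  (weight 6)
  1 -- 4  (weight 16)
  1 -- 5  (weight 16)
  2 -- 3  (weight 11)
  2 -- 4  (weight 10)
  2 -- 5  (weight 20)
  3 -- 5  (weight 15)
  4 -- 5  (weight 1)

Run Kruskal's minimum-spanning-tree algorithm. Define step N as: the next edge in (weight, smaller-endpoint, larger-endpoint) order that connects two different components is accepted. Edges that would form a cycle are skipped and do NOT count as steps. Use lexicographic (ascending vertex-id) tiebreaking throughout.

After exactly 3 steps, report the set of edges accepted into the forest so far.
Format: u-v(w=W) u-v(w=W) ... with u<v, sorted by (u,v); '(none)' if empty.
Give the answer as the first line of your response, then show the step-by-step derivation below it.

0-5(w=7) 1-3(w=6) 4-5(w=1)

step 1: add edge 4-5 (w=1); MST = {4-5(w=1)}
step 2: add edge 1-3 (w=6); MST = {1-3(w=6) 4-5(w=1)}
step 3: add edge 0-5 (w=7); MST = {0-5(w=7) 1-3(w=6) 4-5(w=1)}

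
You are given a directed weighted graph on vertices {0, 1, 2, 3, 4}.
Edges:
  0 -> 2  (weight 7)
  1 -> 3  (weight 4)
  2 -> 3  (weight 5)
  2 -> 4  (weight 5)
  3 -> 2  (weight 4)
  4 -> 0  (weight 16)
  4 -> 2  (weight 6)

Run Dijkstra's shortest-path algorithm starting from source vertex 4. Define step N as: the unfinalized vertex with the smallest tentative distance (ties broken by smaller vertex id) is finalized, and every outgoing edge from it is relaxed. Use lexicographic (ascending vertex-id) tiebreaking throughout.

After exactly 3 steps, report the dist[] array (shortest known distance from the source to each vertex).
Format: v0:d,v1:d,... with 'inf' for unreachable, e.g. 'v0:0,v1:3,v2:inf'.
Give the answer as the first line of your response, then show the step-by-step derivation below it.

v0:16,v1:inf,v2:6,v3:11,v4:0

step 1: dist = v0:16,v1:inf,v2:6,v3:inf,v4:0
step 2: dist = v0:16,v1:inf,v2:6,v3:11,v4:0
step 3: dist = v0:16,v1:inf,v2:6,v3:11,v4:0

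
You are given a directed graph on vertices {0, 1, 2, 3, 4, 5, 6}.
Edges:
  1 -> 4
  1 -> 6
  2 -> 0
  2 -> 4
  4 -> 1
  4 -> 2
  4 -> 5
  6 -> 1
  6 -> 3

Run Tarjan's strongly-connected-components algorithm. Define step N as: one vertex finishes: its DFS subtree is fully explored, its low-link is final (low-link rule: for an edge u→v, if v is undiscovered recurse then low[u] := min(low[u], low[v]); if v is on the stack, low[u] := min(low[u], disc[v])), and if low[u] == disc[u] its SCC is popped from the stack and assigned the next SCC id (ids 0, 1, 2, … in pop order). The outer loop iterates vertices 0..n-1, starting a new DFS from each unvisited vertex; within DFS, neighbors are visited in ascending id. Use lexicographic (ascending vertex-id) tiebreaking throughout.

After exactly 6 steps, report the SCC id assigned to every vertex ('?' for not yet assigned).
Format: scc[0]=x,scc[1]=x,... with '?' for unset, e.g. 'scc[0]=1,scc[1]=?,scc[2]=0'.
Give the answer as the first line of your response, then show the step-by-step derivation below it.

scc[0]=0,scc[1]=?,scc[2]=?,scc[3]=2,scc[4]=?,scc[5]=1,scc[6]=?

step 1: low=(low[0]=0,low[1]=?,low[2]=?,low[3]=?,low[4]=?,low[5]=?,low[6]=?); scc=(scc[0]=0,scc[1]=?,scc[2]=?,scc[3]=?,scc[4]=?,scc[5]=?,scc[6]=?)
step 2: low=(low[0]=0,low[1]=1,low[2]=2,low[3]=?,low[4]=1,low[5]=?,low[6]=?); scc=(scc[0]=0,scc[1]=?,scc[2]=?,scc[3]=?,scc[4]=?,scc[5]=?,scc[6]=?)
step 3: low=(low[0]=0,low[1]=1,low[2]=2,low[3]=?,low[4]=1,low[5]=4,low[6]=?); scc=(scc[0]=0,scc[1]=?,scc[2]=?,scc[3]=?,scc[4]=?,scc[5]=1,scc[6]=?)
step 4: low=(low[0]=0,low[1]=1,low[2]=2,low[3]=?,low[4]=1,low[5]=4,low[6]=?); scc=(scc[0]=0,scc[1]=?,scc[2]=?,scc[3]=?,scc[4]=?,scc[5]=1,scc[6]=?)
step 5: low=(low[0]=0,low[1]=1,low[2]=2,low[3]=6,low[4]=1,low[5]=4,low[6]=1); scc=(scc[0]=0,scc[1]=?,scc[2]=?,scc[3]=2,scc[4]=?,scc[5]=1,scc[6]=?)
step 6: low=(low[0]=0,low[1]=1,low[2]=2,low[3]=6,low[4]=1,low[5]=4,low[6]=1); scc=(scc[0]=0,scc[1]=?,scc[2]=?,scc[3]=2,scc[4]=?,scc[5]=1,scc[6]=?)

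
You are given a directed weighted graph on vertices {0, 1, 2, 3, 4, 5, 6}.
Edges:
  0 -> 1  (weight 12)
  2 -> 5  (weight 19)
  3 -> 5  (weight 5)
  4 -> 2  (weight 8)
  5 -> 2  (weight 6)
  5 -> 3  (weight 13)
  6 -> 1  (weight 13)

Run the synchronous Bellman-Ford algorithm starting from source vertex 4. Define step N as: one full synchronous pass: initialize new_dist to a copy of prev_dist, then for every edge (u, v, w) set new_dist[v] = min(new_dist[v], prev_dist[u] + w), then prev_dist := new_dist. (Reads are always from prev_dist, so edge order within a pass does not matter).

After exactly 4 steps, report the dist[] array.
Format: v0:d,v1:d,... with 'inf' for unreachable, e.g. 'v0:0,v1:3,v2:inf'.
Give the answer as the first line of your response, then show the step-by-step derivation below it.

v0:inf,v1:inf,v2:8,v3:40,v4:0,v5:27,v6:inf

step 1: dist = v0:inf,v1:inf,v2:8,v3:inf,v4:0,v5:inf,v6:inf
step 2: dist = v0:inf,v1:inf,v2:8,v3:inf,v4:0,v5:27,v6:inf
step 3: dist = v0:inf,v1:inf,v2:8,v3:40,v4:0,v5:27,v6:inf
step 4: dist = v0:inf,v1:inf,v2:8,v3:40,v4:0,v5:27,v6:inf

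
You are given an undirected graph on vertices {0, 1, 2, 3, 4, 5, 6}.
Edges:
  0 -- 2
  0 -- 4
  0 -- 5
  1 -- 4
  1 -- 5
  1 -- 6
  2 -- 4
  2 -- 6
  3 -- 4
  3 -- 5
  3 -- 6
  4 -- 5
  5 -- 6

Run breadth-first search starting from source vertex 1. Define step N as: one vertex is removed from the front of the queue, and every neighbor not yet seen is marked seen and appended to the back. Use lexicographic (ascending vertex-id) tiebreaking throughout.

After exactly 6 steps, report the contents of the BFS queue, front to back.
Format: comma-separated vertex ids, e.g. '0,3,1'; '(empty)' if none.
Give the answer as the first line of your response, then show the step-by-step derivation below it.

3

step 1: dequeue 1; queue=[4,5,6]; order=1
step 2: dequeue 4; queue=[5,6,0,2,3]; order=1,4
step 3: dequeue 5; queue=[6,0,2,3]; order=1,4,5
step 4: dequeue 6; queue=[0,2,3]; order=1,4,5,6
step 5: dequeue 0; queue=[2,3]; order=1,4,5,6,0
step 6: dequeue 2; queue=[3]; order=1,4,5,6,0,2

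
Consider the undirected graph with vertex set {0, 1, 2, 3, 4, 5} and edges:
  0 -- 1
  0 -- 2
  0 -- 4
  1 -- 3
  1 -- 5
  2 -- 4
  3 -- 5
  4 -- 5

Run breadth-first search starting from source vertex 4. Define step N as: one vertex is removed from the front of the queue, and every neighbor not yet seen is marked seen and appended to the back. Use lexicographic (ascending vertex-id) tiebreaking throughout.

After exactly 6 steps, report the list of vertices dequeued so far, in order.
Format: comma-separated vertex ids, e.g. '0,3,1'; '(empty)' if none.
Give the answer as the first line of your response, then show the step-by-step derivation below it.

4,0,2,5,1,3

step 1: dequeue 4; queue=[0,2,5]; order=4
step 2: dequeue 0; queue=[2,5,1]; order=4,0
step 3: dequeue 2; queue=[5,1]; order=4,0,2
step 4: dequeue 5; queue=[1,3]; order=4,0,2,5
step 5: dequeue 1; queue=[3]; order=4,0,2,5,1
step 6: dequeue 3; queue=[(empty)]; order=4,0,2,5,1,3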